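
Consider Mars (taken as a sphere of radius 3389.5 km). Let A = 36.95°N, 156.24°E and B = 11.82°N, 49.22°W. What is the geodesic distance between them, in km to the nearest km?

7434 km

Let φ₁ = 0.6449 rad, φ₂ = 0.2063 rad, and Δλ = 2.6972 rad.
cos c = sin φ₁ sin φ₂ + cos φ₁ cos φ₂ cos Δλ = (0.6011)(0.2048) + (0.7992)(0.9788)(-0.9029) = -0.58312,
so c = arccos(-0.58312) = 2.19336 rad.
Distance = R·c = 3389.5 × 2.1934 ≈ 7434 km.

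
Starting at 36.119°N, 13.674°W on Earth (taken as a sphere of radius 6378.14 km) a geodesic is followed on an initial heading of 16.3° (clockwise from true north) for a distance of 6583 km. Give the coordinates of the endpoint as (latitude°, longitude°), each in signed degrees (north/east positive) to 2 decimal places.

75.45°, 92.80°

Angular distance δ = d/R = 6583/6378.14 = 1.03212 rad; initial bearing θ = 0.2845 rad.
sin φ₂ = sin φ₁ cos δ + cos φ₁ sin δ cos θ = (0.5895)(0.5130) + (0.8078)(0.8584)(0.9598) = 0.9679, so φ₂ = 75.45°.
Δλ = atan2(sin θ sin δ cos φ₁, cos δ − sin φ₁ sin φ₂) = atan2(0.1946, -0.0576) = 106.475°.
λ₂ = -13.674° + 106.475° = 92.80°.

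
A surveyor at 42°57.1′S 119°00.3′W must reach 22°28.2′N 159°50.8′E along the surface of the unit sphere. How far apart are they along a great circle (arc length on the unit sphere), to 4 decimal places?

1.7278

In radians: φ₁ = -0.7496, φ₂ = 0.3922, Δλ = -81.148° = -1.4163 rad.
cos c = sin φ₁ sin φ₂ + cos φ₁ cos φ₂ cos Δλ = (-0.6814)(0.3822) + (0.7319)(0.9241)(0.1539) = -0.15635,
so c = arccos(-0.15635) = 1.72779 rad.
On the unit sphere the arc length equals the central angle: 1.7278.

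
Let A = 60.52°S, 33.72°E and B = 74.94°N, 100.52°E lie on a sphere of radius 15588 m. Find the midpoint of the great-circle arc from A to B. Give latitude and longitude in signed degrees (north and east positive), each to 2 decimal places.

The central angle between A and B is δ = 2.4820 rad.
With f = 0.5, the slerp weights are sin((1−f)δ)/sin δ = 1.5440 and sin(fδ)/sin δ = 1.5440.
Weighted sum of the unit vectors: (1.5440)·(0.4093,0.2732,-0.8705) + (1.5440)·(-0.0474,0.2555,0.9657) = (0.5587, 0.8162, 0.1469).
Converting back: φ = atan2(z, √(x²+y²)) = 8.45°, λ = atan2(y, x) = 55.61°.

8.45°, 55.61°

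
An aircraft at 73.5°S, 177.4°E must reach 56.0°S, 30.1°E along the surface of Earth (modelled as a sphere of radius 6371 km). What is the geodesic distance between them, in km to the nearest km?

In radians: φ₁ = -1.2828, φ₂ = -0.9774, Δλ = -147.300° = -2.5709 rad.
cos c = sin φ₁ sin φ₂ + cos φ₁ cos φ₂ cos Δλ = (-0.9588)(-0.8290) + (0.2840)(0.5592)(-0.8415) = 0.66125,
so c = arccos(0.66125) = 0.84831 rad.
Distance = R·c = 6371 × 0.8483 ≈ 5405 km.

5405 km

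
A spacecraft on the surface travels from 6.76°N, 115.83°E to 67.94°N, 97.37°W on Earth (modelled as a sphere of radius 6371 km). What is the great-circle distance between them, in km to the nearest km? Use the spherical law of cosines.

11310 km

Let φ₁ = 0.1180 rad, φ₂ = 1.1858 rad, and Δλ = 2.5621 rad.
cos c = sin φ₁ sin φ₂ + cos φ₁ cos φ₂ cos Δλ = (0.1177)(0.9268) + (0.9930)(0.3756)(-0.8368) = -0.20299,
so c = arccos(-0.20299) = 1.77521 rad.
Distance = R·c = 6371 × 1.7752 ≈ 11310 km.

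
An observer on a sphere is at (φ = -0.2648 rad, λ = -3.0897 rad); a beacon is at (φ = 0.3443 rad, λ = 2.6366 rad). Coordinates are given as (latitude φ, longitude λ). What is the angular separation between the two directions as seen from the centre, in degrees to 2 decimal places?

With latitudes φ₁ = -15.172°, φ₂ = 19.727° and longitude difference Δλ = -31.907°:
cos c = sin φ₁ sin φ₂ + cos φ₁ cos φ₂ cos Δλ = (-0.2617)(0.3375) + (0.9651)(0.9413)(0.8489) = 0.68289,
so c = arccos(0.68289) = 0.81908 rad.
So the angular separation is 46.93°.

46.93°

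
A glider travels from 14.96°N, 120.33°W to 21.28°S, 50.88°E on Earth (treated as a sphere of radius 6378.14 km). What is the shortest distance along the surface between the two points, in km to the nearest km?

With latitudes φ₁ = 14.960°, φ₂ = -21.280° and longitude difference Δλ = 171.210°:
Haversine: a = sin²(Δφ/2) + cos φ₁ cos φ₂ sin²(Δλ/2) = 0.0967 + (0.9661)(0.9318)(0.9941) = 0.99167.
Central angle c = 2·arcsin(√a) = 2.95885 rad.
Distance = R·c = 6378.14 × 2.9589 ≈ 18872 km.

18872 km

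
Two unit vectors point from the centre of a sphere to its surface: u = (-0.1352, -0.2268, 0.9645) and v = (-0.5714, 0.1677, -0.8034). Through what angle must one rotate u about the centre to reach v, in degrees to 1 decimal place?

u·v = -0.7357; |u| = 1.0000, |v| = 1.0000.
cos θ = (u·v)/(|u||v|) = -0.7356, so θ = 137.4°.

137.4°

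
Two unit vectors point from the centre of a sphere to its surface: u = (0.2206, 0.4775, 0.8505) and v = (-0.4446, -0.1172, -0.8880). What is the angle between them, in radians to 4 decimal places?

u·v = -0.9093; |u| = 1.0000, |v| = 1.0000.
cos θ = (u·v)/(|u||v|) = -0.9093, so θ = 2.7124 rad.

2.7124 rad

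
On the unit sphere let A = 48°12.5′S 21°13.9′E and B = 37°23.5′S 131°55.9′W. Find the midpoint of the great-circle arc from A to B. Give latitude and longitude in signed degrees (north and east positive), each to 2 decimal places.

The central angle between A and B is δ = 1.5905 rad.
With f = 0.5, the slerp weights are sin((1−f)δ)/sin δ = 0.7142 and sin(fδ)/sin δ = 0.7142.
Weighted sum of the unit vectors: (0.7142)·(0.6212,0.2413,-0.7456) + (0.7142)·(-0.5309,-0.5911,-0.6073) = (0.0645, -0.2498, -0.9662).
Converting back: φ = atan2(z, √(x²+y²)) = -75.05°, λ = atan2(y, x) = -75.53°.

-75.05°, -75.53°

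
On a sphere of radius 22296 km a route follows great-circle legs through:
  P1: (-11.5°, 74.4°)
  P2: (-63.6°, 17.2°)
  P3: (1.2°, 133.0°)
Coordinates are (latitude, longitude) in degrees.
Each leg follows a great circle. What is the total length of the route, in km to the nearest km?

65282 km

Leg P1→P2: central angle 1.1433 rad, distance 25490.8 km.
Leg P2→P3: central angle 1.7847 rad, distance 39790.7 km.
Total: 25490.8 + 39790.7 ≈ 65282 km.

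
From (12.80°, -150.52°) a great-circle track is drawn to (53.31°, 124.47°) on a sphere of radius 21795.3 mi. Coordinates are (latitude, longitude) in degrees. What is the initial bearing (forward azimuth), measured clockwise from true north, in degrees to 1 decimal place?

322.3°

With φ₁ = 0.2234, φ₂ = 0.9304, Δλ = -1.4837 rad, the forward-azimuth formula gives
θ = atan2( sin Δλ cos φ₂ , cos φ₁ sin φ₂ − sin φ₁ cos φ₂ cos Δλ ) = atan2(-0.5952, 0.7704) = -37.69°.
Adding 360° brings this into [0°, 360°): 322.3°.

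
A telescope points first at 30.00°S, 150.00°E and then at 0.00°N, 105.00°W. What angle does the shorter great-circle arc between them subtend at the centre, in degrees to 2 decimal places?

Let φ₁ = -0.5236 rad, φ₂ = 0.0000 rad, and Δλ = 1.8326 rad.
Haversine: a = sin²(Δφ/2) + cos φ₁ cos φ₂ sin²(Δλ/2) = 0.0670 + (0.8660)(1.0000)(0.6294) = 0.61207.
Central angle c = 2·arcsin(√a) = 1.79686 rad.
So the angular separation is 102.95°.

102.95°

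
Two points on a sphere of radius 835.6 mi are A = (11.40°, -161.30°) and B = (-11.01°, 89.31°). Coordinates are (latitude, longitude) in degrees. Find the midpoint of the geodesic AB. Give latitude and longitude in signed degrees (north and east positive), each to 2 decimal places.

0.34°, 143.95°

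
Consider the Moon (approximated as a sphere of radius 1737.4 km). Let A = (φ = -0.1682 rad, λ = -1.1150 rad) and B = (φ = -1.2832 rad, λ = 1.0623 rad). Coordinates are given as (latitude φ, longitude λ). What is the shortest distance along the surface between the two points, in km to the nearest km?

Let φ₁ = -0.1682 rad, φ₂ = -1.2832 rad, and Δλ = 2.1773 rad.
Haversine: a = sin²(Δφ/2) + cos φ₁ cos φ₂ sin²(Δλ/2) = 0.2799 + (0.9859)(0.2836)(0.7850) = 0.49943.
Central angle c = 2·arcsin(√a) = 1.56966 rad.
Distance = R·c = 1737.4 × 1.5697 ≈ 2727 km.

2727 km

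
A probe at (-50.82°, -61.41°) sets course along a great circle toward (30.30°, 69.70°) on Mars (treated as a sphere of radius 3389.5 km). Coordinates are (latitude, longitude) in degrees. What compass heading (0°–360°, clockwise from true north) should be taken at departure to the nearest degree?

101°

Δλ = 131.110° = 2.2883 rad.
y = sin Δλ · cos φ₂ = (0.7534)(0.8634) = 0.6505
x = cos φ₁ sin φ₂ − sin φ₁ cos φ₂ cos Δλ = (0.6318)(0.5045) − (-0.7752)(0.8634)(-0.6575) = -0.1213
θ = atan2(y, x) = 100.56°, so the bearing is 101°.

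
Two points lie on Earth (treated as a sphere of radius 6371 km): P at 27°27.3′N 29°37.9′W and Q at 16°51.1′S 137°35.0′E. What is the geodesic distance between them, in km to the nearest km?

18250 km

Let φ₁ = 0.4792 rad, φ₂ = -0.2941 rad, and Δλ = 2.9185 rad.
cos c = sin φ₁ sin φ₂ + cos φ₁ cos φ₂ cos Δλ = (0.4611)(-0.2899) + (0.8874)(0.9571)(-0.9752) = -0.96187,
so c = arccos(-0.96187) = 2.86455 rad.
Distance = R·c = 6371 × 2.8646 ≈ 18250 km.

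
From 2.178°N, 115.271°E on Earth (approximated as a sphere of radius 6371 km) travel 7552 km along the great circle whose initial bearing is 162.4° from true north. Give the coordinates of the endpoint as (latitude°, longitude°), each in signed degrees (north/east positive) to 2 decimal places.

-60.27°, 149.67°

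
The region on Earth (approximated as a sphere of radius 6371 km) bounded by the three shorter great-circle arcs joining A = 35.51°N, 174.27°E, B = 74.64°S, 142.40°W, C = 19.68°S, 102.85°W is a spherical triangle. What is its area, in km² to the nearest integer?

53048947 km²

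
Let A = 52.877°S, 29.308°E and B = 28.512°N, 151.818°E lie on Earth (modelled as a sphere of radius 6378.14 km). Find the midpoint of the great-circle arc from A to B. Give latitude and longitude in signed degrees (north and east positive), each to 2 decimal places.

-23.04°, 109.26°

Central angle δ = 2.2991 rad. Interpolating on the sphere with fraction f = 0.5:
P = [sin((1−f)δ)·A + sin(fδ)·B] / sin δ = 1.2228·A + 1.2228·B in Cartesian coordinates,
giving P = (-0.3036, 0.8687, -0.3913), i.e. latitude -23.04°, longitude 109.26°.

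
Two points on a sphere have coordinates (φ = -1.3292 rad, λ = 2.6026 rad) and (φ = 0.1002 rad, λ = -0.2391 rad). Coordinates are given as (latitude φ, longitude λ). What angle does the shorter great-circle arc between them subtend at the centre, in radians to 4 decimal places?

Let φ₁ = -1.3292 rad, φ₂ = 0.1002 rad, and Δλ = -2.8417 rad.
cos c = sin φ₁ sin φ₂ + cos φ₁ cos φ₂ cos Δλ = (-0.9710)(0.1000) + (0.2393)(0.9950)(-0.9554) = -0.32456,
so c = arccos(-0.32456) = 1.90134 rad.
So the angular separation is 1.9013 rad.

1.9013 rad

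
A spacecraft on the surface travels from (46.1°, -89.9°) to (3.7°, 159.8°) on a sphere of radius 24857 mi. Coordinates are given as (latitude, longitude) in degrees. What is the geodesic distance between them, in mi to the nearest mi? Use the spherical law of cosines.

43887 mi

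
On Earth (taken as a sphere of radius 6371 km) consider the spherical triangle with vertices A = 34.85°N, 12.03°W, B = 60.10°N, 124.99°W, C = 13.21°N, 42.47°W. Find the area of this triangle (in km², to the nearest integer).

Side lengths (central angles): a = 1.3064, b = 0.6104, c = 1.2284 rad; semiperimeter s = 1.5726.
By l'Huilier's theorem, tan(E/4) = √[tan(s/2) tan((s−a)/2) tan((s−b)/2) tan((s−c)/2)], giving spherical excess E = 0.4395 rad.
Area = E·R² = 0.4395 × (6371)² ≈ 17840242 km².

17840242 km²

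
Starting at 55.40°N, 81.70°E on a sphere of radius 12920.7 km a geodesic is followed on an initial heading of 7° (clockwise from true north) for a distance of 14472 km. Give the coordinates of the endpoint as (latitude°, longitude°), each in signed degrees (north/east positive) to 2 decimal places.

59.99°, -110.97°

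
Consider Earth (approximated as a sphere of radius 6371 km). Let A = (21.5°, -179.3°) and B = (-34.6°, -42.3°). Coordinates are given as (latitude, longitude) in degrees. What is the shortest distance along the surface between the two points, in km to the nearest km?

15589 km

With latitudes φ₁ = 21.500°, φ₂ = -34.600° and longitude difference Δλ = 137.000°:
cos c = sin φ₁ sin φ₂ + cos φ₁ cos φ₂ cos Δλ = (0.3665)(-0.5678) + (0.9304)(0.8231)(-0.7314) = -0.76823,
so c = arccos(-0.76823) = 2.44687 rad.
Distance = R·c = 6371 × 2.4469 ≈ 15589 km.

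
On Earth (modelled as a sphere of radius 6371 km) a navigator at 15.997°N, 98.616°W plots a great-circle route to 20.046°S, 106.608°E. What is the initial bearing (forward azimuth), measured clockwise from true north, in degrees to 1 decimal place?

With φ₁ = 0.2792, φ₂ = -0.3499, Δλ = -2.7014 rad, the forward-azimuth formula gives
θ = atan2( sin Δλ cos φ₂ , cos φ₁ sin φ₂ − sin φ₁ cos φ₂ cos Δλ ) = atan2(-0.4003, -0.0953) = -103.39°.
Adding 360° brings this into [0°, 360°): 256.6°.

256.6°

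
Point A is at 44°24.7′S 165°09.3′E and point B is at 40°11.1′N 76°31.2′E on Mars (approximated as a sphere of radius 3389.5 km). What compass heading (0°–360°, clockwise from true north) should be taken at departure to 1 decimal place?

Δλ = -88.635° = -1.5470 rad.
y = sin Δλ · cos φ₂ = (-0.9997)(0.7640) = -0.7637
x = cos φ₁ sin φ₂ − sin φ₁ cos φ₂ cos Δλ = (0.7143)(0.6453) − (-0.6998)(0.7640)(0.0238) = 0.4737
θ = atan2(y, x) = -58.19°; adding 360° gives 301.8°.

301.8°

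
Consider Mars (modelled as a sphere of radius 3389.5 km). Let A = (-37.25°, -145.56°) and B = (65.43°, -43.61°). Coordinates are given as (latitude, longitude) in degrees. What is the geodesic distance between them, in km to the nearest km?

7587 km

With latitudes φ₁ = -37.250°, φ₂ = 65.430° and longitude difference Δλ = 101.950°:
cos c = sin φ₁ sin φ₂ + cos φ₁ cos φ₂ cos Δλ = (-0.6053)(0.9095) + (0.7960)(0.4158)(-0.2071) = -0.61902,
so c = arccos(-0.61902) = 2.23829 rad.
Distance = R·c = 3389.5 × 2.2383 ≈ 7587 km.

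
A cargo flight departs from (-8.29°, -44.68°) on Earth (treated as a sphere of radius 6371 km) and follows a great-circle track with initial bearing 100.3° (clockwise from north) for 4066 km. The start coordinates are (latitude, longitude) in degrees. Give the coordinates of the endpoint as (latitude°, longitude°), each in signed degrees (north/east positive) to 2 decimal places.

Angular distance δ = d/R = 4066/6371 = 0.63820 rad; initial bearing θ = 1.7506 rad.
sin φ₂ = sin φ₁ cos δ + cos φ₁ sin δ cos θ = (-0.1442)(0.8032) + (0.9896)(0.5958)(-0.1788) = -0.2212, so φ₂ = -12.78°.
Δλ = atan2(sin θ sin δ cos φ₁, cos δ − sin φ₁ sin φ₂) = atan2(0.5800, 0.7713) = 36.945°.
λ₂ = -44.680° + 36.945° = -7.74°.

-12.78°, -7.74°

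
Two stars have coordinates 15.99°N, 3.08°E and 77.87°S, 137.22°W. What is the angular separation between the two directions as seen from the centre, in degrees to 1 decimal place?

115.1°

In radians: φ₁ = 0.2791, φ₂ = -1.3591, Δλ = -140.300° = -2.4487 rad.
Haversine: a = sin²(Δφ/2) + cos φ₁ cos φ₂ sin²(Δλ/2) = 0.5337 + (0.9613)(0.2101)(0.8847) = 0.71237.
Central angle c = 2·arcsin(√a) = 2.00947 rad.
So the angular separation is 115.1°.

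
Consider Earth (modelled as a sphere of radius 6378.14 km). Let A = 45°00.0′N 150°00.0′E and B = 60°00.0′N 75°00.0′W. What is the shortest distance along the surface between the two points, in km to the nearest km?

7654 km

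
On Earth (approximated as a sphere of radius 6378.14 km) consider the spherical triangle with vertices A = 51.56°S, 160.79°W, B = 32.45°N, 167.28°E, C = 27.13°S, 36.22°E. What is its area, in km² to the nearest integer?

Side lengths (central angles): a = 2.4009, b = 1.7436, c = 1.5458 rad; semiperimeter s = 2.8451.
By l'Huilier's theorem, tan(E/4) = √[tan(s/2) tan((s−a)/2) tan((s−b)/2) tan((s−c)/2)], giving spherical excess E = 2.7947 rad.
Area = E·R² = 2.7947 × (6378.14)² ≈ 113691976 km².

113691976 km²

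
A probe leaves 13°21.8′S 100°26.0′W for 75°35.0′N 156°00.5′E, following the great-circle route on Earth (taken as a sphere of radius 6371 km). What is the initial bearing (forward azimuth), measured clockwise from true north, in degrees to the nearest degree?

345°

Δλ = -103.558° = -1.8074 rad.
y = sin Δλ · cos φ₂ = (-0.9721)(0.2490) = -0.2420
x = cos φ₁ sin φ₂ − sin φ₁ cos φ₂ cos Δλ = (0.9729)(0.9685) − (-0.2311)(0.2490)(-0.2344) = 0.9288
θ = atan2(y, x) = -14.61°; adding 360° gives 345°.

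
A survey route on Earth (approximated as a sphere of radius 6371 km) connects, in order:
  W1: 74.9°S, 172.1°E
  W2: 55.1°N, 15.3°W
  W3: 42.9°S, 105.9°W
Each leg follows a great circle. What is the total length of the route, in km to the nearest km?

Leg W1→W2: central angle 2.7924 rad, distance 17790.2 km.
Leg W2→W3: central angle 2.1684 rad, distance 13815.0 km.
Total: 17790.2 + 13815.0 ≈ 31605 km.

31605 km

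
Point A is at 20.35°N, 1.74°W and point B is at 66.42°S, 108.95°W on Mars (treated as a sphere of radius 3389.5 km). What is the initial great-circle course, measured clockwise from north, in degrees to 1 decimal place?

205.0°

With φ₁ = 0.3552, φ₂ = -1.1592, Δλ = -1.8712 rad, the forward-azimuth formula gives
θ = atan2( sin Δλ cos φ₂ , cos φ₁ sin φ₂ − sin φ₁ cos φ₂ cos Δλ ) = atan2(-0.3821, -0.8181) = -154.96°.
Adding 360° brings this into [0°, 360°): 205.0°.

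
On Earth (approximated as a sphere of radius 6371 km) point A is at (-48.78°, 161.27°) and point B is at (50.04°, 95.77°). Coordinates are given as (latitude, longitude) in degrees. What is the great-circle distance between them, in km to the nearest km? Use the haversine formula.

Let φ₁ = -0.8514 rad, φ₂ = 0.8734 rad, and Δλ = -1.1432 rad.
Haversine: a = sin²(Δφ/2) + cos φ₁ cos φ₂ sin²(Δλ/2) = 0.5767 + (0.6590)(0.6423)(0.2927) = 0.70052.
Central angle c = 2·arcsin(√a) = 1.98345 rad.
Distance = R·c = 6371 × 1.9834 ≈ 12637 km.

12637 km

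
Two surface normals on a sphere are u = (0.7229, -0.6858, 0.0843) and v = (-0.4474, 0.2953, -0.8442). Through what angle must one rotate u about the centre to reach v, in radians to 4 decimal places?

u·v = -0.5971; |u| = 1.0000, |v| = 1.0000.
cos θ = (u·v)/(|u||v|) = -0.5971, so θ = 2.2107 rad.

2.2107 rad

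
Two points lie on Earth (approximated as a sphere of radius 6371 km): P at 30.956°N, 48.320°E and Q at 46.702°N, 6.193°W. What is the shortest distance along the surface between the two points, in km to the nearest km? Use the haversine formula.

In radians: φ₁ = 0.5403, φ₂ = 0.8151, Δλ = -54.513° = -0.9514 rad.
Haversine: a = sin²(Δφ/2) + cos φ₁ cos φ₂ sin²(Δλ/2) = 0.0188 + (0.8576)(0.6858)(0.2097) = 0.14211.
Central angle c = 2·arcsin(√a) = 0.77307 rad.
Distance = R·c = 6371 × 0.7731 ≈ 4925 km.

4925 km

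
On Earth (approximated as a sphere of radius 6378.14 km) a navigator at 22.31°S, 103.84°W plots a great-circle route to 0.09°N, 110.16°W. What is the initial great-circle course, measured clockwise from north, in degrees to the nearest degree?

344°

Δλ = -6.320° = -0.1103 rad.
y = sin Δλ · cos φ₂ = (-0.1101)(1.0000) = -0.1101
x = cos φ₁ sin φ₂ − sin φ₁ cos φ₂ cos Δλ = (0.9251)(0.0016) − (-0.3796)(1.0000)(0.9939) = 0.3788
θ = atan2(y, x) = -16.21°; adding 360° gives 344°.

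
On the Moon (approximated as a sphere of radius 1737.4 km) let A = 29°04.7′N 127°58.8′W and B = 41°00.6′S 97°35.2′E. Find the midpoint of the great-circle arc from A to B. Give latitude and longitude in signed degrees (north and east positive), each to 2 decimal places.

-14.89°, 174.70°

The central angle between A and B is δ = 2.4664 rad.
With f = 0.5, the slerp weights are sin((1−f)δ)/sin δ = 1.5096 and sin(fδ)/sin δ = 1.5096.
Weighted sum of the unit vectors: (1.5096)·(-0.5378,-0.6889,0.4860) + (1.5096)·(-0.0996,0.7480,-0.6562) = (-0.9623, 0.0892, -0.2569).
Converting back: φ = atan2(z, √(x²+y²)) = -14.89°, λ = atan2(y, x) = 174.70°.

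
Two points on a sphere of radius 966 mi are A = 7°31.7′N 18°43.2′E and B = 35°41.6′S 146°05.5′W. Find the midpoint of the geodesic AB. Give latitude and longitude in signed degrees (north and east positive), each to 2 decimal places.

Central angle δ = 2.5934 rad. Interpolating on the sphere with fraction f = 0.5:
P = [sin((1−f)δ)·A + sin(fδ)·B] / sin δ = 1.8472·A + 1.8472·B in Cartesian coordinates,
giving P = (0.4893, -0.2492, -0.8357), i.e. latitude -56.69°, longitude -26.99°.

-56.69°, -26.99°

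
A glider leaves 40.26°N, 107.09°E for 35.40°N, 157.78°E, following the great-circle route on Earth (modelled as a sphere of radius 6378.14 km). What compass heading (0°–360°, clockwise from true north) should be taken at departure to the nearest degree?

80°

Δλ = 50.690° = 0.8847 rad.
y = sin Δλ · cos φ₂ = (0.7737)(0.8151) = 0.6307
x = cos φ₁ sin φ₂ − sin φ₁ cos φ₂ cos Δλ = (0.7631)(0.5793) − (0.6463)(0.8151)(0.6335) = 0.1083
θ = atan2(y, x) = 80.25°, so the bearing is 80°.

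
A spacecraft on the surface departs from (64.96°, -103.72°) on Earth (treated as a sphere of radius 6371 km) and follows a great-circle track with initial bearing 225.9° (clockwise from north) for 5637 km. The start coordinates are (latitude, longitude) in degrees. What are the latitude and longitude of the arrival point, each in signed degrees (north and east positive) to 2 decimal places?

Angular distance δ = d/R = 5637/6371 = 0.88479 rad; initial bearing θ = 3.9427 rad.
sin φ₂ = sin φ₁ cos δ + cos φ₁ sin δ cos θ = (0.9060)(0.6335) + (0.4233)(0.7738)(-0.6959) = 0.3460, so φ₂ = 20.24°.
Δλ = atan2(sin θ sin δ cos φ₁, cos δ − sin φ₁ sin φ₂) = atan2(-0.2352, 0.3200) = -36.317°.
λ₂ = -103.720° − 36.317° = -140.04°.

20.24°, -140.04°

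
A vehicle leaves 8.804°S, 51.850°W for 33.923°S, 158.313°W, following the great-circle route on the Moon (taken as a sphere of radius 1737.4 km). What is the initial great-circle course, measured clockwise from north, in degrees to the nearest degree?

234°

Δλ = -106.463° = -1.8581 rad.
y = sin Δλ · cos φ₂ = (-0.9590)(0.8298) = -0.7958
x = cos φ₁ sin φ₂ − sin φ₁ cos φ₂ cos Δλ = (0.9882)(-0.5581) − (-0.1531)(0.8298)(-0.2834) = -0.5875
θ = atan2(y, x) = -126.44°; adding 360° gives 234°.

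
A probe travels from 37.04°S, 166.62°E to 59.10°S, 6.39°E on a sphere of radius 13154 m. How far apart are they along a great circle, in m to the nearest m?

18933 m

With latitudes φ₁ = -37.040°, φ₂ = -59.100° and longitude difference Δλ = -160.230°:
cos c = sin φ₁ sin φ₂ + cos φ₁ cos φ₂ cos Δλ = (-0.6024)(-0.8581) + (0.7982)(0.5135)(-0.9411) = 0.13112,
so c = arccos(0.13112) = 1.43930 rad.
Distance = R·c = 13154 × 1.4393 ≈ 18933 m.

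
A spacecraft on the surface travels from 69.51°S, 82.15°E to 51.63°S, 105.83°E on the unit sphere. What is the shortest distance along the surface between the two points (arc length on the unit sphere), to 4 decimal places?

With latitudes φ₁ = -69.510°, φ₂ = -51.630° and longitude difference Δλ = 23.680°:
cos c = sin φ₁ sin φ₂ + cos φ₁ cos φ₂ cos Δλ = (-0.9367)(-0.7840) + (0.3500)(0.6207)(0.9158) = 0.93341,
so c = arccos(0.93341) = 0.36700 rad.
On the unit sphere the arc length equals the central angle: 0.3670.

0.3670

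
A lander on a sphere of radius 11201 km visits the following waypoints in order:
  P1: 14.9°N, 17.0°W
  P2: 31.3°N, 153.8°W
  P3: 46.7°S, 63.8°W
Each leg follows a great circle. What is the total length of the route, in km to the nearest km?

Leg P1→P2: central angle 2.0582 rad, distance 23054.0 km.
Leg P2→P3: central angle 1.9585 rad, distance 21937.5 km.
Total: 23054.0 + 21937.5 ≈ 44992 km.

44992 km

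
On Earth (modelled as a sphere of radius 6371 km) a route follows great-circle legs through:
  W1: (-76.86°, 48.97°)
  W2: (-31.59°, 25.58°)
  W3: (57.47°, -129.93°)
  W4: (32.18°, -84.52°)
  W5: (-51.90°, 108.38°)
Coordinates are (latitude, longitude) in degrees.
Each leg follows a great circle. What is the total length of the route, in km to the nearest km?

Leg W1→W2: central angle 0.8123 rad, distance 5175.0 km.
Leg W2→W3: central angle 2.6031 rad, distance 16584.6 km.
Leg W3→W4: central angle 0.6942 rad, distance 4423.0 km.
Leg W4→W5: central angle 2.7603 rad, distance 17585.7 km.
Total: 5175.0 + 16584.6 + 4423.0 + 17585.7 ≈ 43768 km.

43768 km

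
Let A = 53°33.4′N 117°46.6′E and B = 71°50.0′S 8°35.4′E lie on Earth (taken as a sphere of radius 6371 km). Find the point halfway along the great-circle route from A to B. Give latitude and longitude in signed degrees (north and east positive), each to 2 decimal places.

-14.27°, 86.85°

Central angle δ = 2.5414 rad. Interpolating on the sphere with fraction f = 0.5:
P = [sin((1−f)δ)·A + sin(fδ)·B] / sin δ = 1.6913·A + 1.6913·B in Cartesian coordinates,
giving P = (0.0532, 0.9677, -0.2464), i.e. latitude -14.27°, longitude 86.85°.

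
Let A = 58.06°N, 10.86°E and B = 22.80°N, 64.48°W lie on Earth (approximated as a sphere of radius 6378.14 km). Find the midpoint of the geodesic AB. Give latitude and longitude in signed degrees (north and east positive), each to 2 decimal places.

The central angle between A and B is δ = 1.1015 rad.
With f = 0.5, the slerp weights are sin((1−f)δ)/sin δ = 0.5868 and sin(fδ)/sin δ = 0.5868.
Weighted sum of the unit vectors: (0.5868)·(0.5196,0.0997,0.8486) + (0.5868)·(0.3972,-0.8319,0.3875) = (0.5379, -0.4297, 0.7253).
Converting back: φ = atan2(z, √(x²+y²)) = 46.49°, λ = atan2(y, x) = -38.62°.

46.49°, -38.62°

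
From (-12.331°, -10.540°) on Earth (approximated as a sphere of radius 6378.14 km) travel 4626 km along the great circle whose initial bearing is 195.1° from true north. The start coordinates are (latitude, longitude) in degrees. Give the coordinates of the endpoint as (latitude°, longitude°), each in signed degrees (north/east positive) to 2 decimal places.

Angular distance δ = d/R = 4626/6378.14 = 0.72529 rad; initial bearing θ = 3.4051 rad.
sin φ₂ = sin φ₁ cos δ + cos φ₁ sin δ cos θ = (-0.2136)(0.7483) + (0.9769)(0.6634)(-0.9655) = -0.7855, so φ₂ = -51.77°.
Δλ = atan2(sin θ sin δ cos φ₁, cos δ − sin φ₁ sin φ₂) = atan2(-0.1688, 0.5806) = -16.214°.
λ₂ = -10.540° − 16.214° = -26.75°.

-51.77°, -26.75°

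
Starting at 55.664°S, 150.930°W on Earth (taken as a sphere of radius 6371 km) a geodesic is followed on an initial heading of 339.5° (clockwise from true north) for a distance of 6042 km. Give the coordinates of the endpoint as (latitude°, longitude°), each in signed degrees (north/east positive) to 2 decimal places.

-2.99°, -167.48°

Angular distance δ = d/R = 6042/6371 = 0.94836 rad; initial bearing θ = 5.9254 rad.
sin φ₂ = sin φ₁ cos δ + cos φ₁ sin δ cos θ = (-0.8257)(0.5830) + (0.5640)(0.8125)(0.9367) = -0.0522, so φ₂ = -2.99°.
Δλ = atan2(sin θ sin δ cos φ₁, cos δ − sin φ₁ sin φ₂) = atan2(-0.1605, 0.5399) = -16.554°.
λ₂ = -150.930° − 16.554° = -167.48°.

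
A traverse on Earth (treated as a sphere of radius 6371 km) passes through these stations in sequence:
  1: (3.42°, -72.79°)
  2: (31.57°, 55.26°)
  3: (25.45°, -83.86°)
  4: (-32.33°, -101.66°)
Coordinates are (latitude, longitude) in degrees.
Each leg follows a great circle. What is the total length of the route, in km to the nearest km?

32319 km

Leg 1→2: central angle 2.0863 rad, distance 13291.7 km.
Leg 2→3: central angle 1.9355 rad, distance 12331.2 km.
Leg 3→4: central angle 1.0511 rad, distance 6696.3 km.
Total: 13291.7 + 12331.2 + 6696.3 ≈ 32319 km.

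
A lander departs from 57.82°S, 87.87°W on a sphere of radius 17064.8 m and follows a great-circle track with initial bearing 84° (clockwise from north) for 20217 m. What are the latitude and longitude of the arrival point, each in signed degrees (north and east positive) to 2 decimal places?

-15.49°, -14.92°

Angular distance δ = d/R = 20217/17064.8 = 1.18472 rad; initial bearing θ = 1.4661 rad.
sin φ₂ = sin φ₁ cos δ + cos φ₁ sin δ cos θ = (-0.8464)(0.3766) + (0.5326)(0.9264)(0.1045) = -0.2671, so φ₂ = -15.49°.
Δλ = atan2(sin θ sin δ cos φ₁, cos δ − sin φ₁ sin φ₂) = atan2(0.4907, 0.1505) = 72.953°.
λ₂ = -87.870° + 72.953° = -14.92°.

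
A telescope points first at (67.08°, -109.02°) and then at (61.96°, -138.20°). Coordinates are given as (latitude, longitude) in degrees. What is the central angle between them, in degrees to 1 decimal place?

13.4°

Let φ₁ = 1.1708 rad, φ₂ = 1.0814 rad, and Δλ = -0.5093 rad.
cos c = sin φ₁ sin φ₂ + cos φ₁ cos φ₂ cos Δλ = (0.9210)(0.8826) + (0.3894)(0.4701)(0.8731) = 0.97278,
so c = arccos(0.97278) = 0.23387 rad.
So the angular separation is 13.4°.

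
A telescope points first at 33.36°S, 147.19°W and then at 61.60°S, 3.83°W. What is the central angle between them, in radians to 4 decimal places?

1.4051 rad

With latitudes φ₁ = -33.360°, φ₂ = -61.600° and longitude difference Δλ = 143.360°:
cos c = sin φ₁ sin φ₂ + cos φ₁ cos φ₂ cos Δλ = (-0.5499)(-0.8796) + (0.8352)(0.4756)(-0.8024) = 0.16496,
so c = arccos(0.16496) = 1.40508 rad.
So the angular separation is 1.4051 rad.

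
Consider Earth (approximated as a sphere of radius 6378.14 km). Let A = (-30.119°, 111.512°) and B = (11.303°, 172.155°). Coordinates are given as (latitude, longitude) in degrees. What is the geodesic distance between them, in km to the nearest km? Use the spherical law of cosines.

7958 km

With latitudes φ₁ = -30.119°, φ₂ = 11.303° and longitude difference Δλ = 60.643°:
cos c = sin φ₁ sin φ₂ + cos φ₁ cos φ₂ cos Δλ = (-0.5018)(0.1960) + (0.8650)(0.9806)(0.4902) = 0.31748,
so c = arccos(0.31748) = 1.24772 rad.
Distance = R·c = 6378.14 × 1.2477 ≈ 7958 km.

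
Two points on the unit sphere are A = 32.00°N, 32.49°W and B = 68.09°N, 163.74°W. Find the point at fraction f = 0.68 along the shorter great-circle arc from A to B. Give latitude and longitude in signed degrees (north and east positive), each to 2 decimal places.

74.13°, -87.56°

The central angle between A and B is δ = 1.2839 rad.
With f = 0.68, the slerp weights are sin((1−f)δ)/sin δ = 0.4164 and sin(fδ)/sin δ = 0.7989.
Weighted sum of the unit vectors: (0.4164)·(0.7153,-0.4555,0.5299) + (0.7989)·(-0.3582,-0.1045,0.9278) = (0.0117, -0.2732, 0.9619).
Converting back: φ = atan2(z, √(x²+y²)) = 74.13°, λ = atan2(y, x) = -87.56°.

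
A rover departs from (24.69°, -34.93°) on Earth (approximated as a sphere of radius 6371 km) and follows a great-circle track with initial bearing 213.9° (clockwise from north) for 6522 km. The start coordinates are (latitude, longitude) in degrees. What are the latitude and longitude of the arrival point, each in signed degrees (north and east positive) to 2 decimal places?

-25.26°, -66.71°

Angular distance δ = d/R = 6522/6371 = 1.02370 rad; initial bearing θ = 3.7333 rad.
sin φ₂ = sin φ₁ cos δ + cos φ₁ sin δ cos θ = (0.4177)(0.5202) + (0.9086)(0.8540)(-0.8300) = -0.4268, so φ₂ = -25.26°.
Δλ = atan2(sin θ sin δ cos φ₁, cos δ − sin φ₁ sin φ₂) = atan2(-0.4328, 0.6985) = -31.783°.
λ₂ = -34.930° − 31.783° = -66.71°.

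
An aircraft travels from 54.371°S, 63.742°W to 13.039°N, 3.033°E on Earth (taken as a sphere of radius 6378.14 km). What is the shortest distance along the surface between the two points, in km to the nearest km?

In radians: φ₁ = -0.9490, φ₂ = 0.2276, Δλ = 66.775° = 1.1654 rad.
cos c = sin φ₁ sin φ₂ + cos φ₁ cos φ₂ cos Δλ = (-0.8128)(0.2256) + (0.5825)(0.9742)(0.3943) = 0.04041,
so c = arccos(0.04041) = 1.53037 rad.
Distance = R·c = 6378.14 × 1.5304 ≈ 9761 km.

9761 km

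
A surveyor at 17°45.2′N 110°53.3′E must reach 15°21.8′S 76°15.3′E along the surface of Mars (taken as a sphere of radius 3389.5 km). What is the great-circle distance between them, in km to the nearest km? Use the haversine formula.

2813 km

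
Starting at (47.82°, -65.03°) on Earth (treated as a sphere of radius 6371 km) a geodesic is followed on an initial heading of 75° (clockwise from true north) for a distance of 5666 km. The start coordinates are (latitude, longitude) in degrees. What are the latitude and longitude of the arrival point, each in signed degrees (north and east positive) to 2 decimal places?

Angular distance δ = d/R = 5666/6371 = 0.88934 rad; initial bearing θ = 1.3090 rad.
sin φ₂ = sin φ₁ cos δ + cos φ₁ sin δ cos θ = (0.7410)(0.6299) + (0.6715)(0.7767)(0.2588) = 0.6018, so φ₂ = 37.00°.
Δλ = atan2(sin θ sin δ cos φ₁, cos δ − sin φ₁ sin φ₂) = atan2(0.5037, 0.1840) = 69.935°.
λ₂ = -65.030° + 69.935° = 4.91°.

37.00°, 4.91°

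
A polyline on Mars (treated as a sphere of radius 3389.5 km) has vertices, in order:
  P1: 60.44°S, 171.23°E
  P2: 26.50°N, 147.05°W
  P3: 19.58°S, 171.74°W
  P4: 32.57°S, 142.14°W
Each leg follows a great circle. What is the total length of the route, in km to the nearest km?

10337 km

Leg P1→P2: central angle 1.6294 rad, distance 5522.9 km.
Leg P2→P3: central angle 0.9064 rad, distance 3072.3 km.
Leg P3→P4: central angle 0.5140 rad, distance 1742.2 km.
Total: 5522.9 + 3072.3 + 1742.2 ≈ 10337 km.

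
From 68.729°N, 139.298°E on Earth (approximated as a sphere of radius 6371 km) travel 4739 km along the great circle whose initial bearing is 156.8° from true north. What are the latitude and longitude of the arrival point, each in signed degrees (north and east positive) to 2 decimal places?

Angular distance δ = d/R = 4739/6371 = 0.74384 rad; initial bearing θ = 2.7367 rad.
sin φ₂ = sin φ₁ cos δ + cos φ₁ sin δ cos θ = (0.9319)(0.7359) + (0.3628)(0.6771)(-0.9191) = 0.4600, so φ₂ = 27.38°.
Δλ = atan2(sin θ sin δ cos φ₁, cos δ − sin φ₁ sin φ₂) = atan2(0.0968, 0.3072) = 17.482°.
λ₂ = 139.298° + 17.482° = 156.78°.

27.38°, 156.78°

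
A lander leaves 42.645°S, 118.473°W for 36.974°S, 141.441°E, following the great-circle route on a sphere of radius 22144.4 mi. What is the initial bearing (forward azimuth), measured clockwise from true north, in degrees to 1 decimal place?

With φ₁ = -0.7443, φ₂ = -0.6453, Δλ = -1.7468 rad, the forward-azimuth formula gives
θ = atan2( sin Δλ cos φ₂ , cos φ₁ sin φ₂ − sin φ₁ cos φ₂ cos Δλ ) = atan2(-0.7866, -0.5372) = -124.33°.
Adding 360° brings this into [0°, 360°): 235.7°.

235.7°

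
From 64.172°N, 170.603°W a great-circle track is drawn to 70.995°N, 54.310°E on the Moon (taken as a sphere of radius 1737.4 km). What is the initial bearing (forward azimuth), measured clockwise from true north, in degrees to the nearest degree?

Δλ = -135.087° = -2.3577 rad.
y = sin Δλ · cos φ₂ = (-0.7060)(0.3257) = -0.2299
x = cos φ₁ sin φ₂ − sin φ₁ cos φ₂ cos Δλ = (0.4357)(0.9455) − (0.9001)(0.3257)(-0.7082) = 0.6195
θ = atan2(y, x) = -20.36°; adding 360° gives 340°.

340°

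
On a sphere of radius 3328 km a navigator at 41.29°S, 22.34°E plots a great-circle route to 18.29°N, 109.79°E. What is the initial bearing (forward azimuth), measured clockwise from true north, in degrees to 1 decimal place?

With φ₁ = -0.7206, φ₂ = 0.3192, Δλ = 1.5263 rad, the forward-azimuth formula gives
θ = atan2( sin Δλ cos φ₂ , cos φ₁ sin φ₂ − sin φ₁ cos φ₂ cos Δλ ) = atan2(0.9485, 0.2637) = 74.46°.
So the initial bearing is 74.5°.

74.5°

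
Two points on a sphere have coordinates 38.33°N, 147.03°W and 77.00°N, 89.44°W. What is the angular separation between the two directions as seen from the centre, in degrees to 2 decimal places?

In radians: φ₁ = 0.6690, φ₂ = 1.3439, Δλ = 57.590° = 1.0051 rad.
cos c = sin φ₁ sin φ₂ + cos φ₁ cos φ₂ cos Δλ = (0.6202)(0.9744) + (0.7845)(0.2250)(0.5360) = 0.69887,
so c = arccos(0.69887) = 0.79697 rad.
So the angular separation is 45.66°.

45.66°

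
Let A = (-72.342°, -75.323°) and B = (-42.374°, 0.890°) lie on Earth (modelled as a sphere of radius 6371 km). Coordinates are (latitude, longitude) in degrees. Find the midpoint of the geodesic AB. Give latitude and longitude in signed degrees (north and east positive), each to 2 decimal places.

Central angle δ = 0.8015 rad. Interpolating on the sphere with fraction f = 0.5:
P = [sin((1−f)δ)·A + sin(fδ)·B] / sin δ = 0.5430·A + 0.5430·B in Cartesian coordinates,
giving P = (0.4429, -0.1531, -0.8834), i.e. latitude -62.06°, longitude -19.07°.

-62.06°, -19.07°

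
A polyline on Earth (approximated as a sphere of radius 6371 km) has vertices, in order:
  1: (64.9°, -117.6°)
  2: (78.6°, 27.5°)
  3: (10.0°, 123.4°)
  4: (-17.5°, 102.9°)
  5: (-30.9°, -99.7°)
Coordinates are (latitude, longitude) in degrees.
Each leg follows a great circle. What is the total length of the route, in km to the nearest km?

30855 km

Leg 1→2: central angle 0.6112 rad, distance 3894.2 km.
Leg 2→3: central angle 1.4200 rad, distance 9046.9 km.
Leg 3→4: central angle 0.5961 rad, distance 3797.8 km.
Leg 4→5: central angle 2.2157 rad, distance 14115.9 km.
Total: 3894.2 + 9046.9 + 3797.8 + 14115.9 ≈ 30855 km.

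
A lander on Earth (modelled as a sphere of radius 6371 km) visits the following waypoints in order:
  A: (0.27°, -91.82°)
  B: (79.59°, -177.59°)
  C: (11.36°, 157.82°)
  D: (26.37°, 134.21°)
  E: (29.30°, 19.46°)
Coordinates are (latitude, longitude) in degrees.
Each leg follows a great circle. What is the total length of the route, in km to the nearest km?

31281 km

Leg A→B: central angle 1.5528 rad, distance 9893.1 km.
Leg B→C: central angle 1.2081 rad, distance 7696.7 km.
Leg C→D: central angle 0.4683 rad, distance 2983.3 km.
Leg D→E: central angle 1.6808 rad, distance 10708.1 km.
Total: 9893.1 + 7696.7 + 2983.3 + 10708.1 ≈ 31281 km.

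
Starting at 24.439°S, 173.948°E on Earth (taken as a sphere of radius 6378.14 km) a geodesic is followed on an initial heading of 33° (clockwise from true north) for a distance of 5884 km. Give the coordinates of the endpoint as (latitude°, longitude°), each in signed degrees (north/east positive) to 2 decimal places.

Angular distance δ = d/R = 5884/6378.14 = 0.92253 rad; initial bearing θ = 0.5760 rad.
sin φ₂ = sin φ₁ cos δ + cos φ₁ sin δ cos θ = (-0.4137)(0.6038) + (0.9104)(0.7971)(0.8387) = 0.3588, so φ₂ = 21.03°.
Δλ = atan2(sin θ sin δ cos φ₁, cos δ − sin φ₁ sin φ₂) = atan2(0.3952, 0.7523) = 27.718°.
λ₂ = 173.948° + 27.718° = 201.67° → -158.33° after wrapping to (−180°, 180°].

21.03°, -158.33°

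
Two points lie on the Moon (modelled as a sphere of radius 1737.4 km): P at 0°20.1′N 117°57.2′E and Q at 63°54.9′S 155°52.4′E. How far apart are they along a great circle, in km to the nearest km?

2123 km

In radians: φ₁ = 0.0058, φ₂ = -1.1155, Δλ = 37.920° = 0.6618 rad.
cos c = sin φ₁ sin φ₂ + cos φ₁ cos φ₂ cos Δλ = (0.0058)(-0.8981) + (1.0000)(0.4397)(0.7889) = 0.34161,
so c = arccos(0.34161) = 1.22216 rad.
Distance = R·c = 1737.4 × 1.2222 ≈ 2123 km.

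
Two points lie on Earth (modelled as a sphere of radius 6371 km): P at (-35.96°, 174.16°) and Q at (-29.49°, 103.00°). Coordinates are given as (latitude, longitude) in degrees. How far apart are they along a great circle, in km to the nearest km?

6549 km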